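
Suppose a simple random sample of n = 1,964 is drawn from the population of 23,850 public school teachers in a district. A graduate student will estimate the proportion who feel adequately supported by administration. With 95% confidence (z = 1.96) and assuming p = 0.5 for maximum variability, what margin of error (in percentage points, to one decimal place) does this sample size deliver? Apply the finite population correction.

2.1

Finite-population factor: (N−n)/(N−1) = (23850−1964)/(23850−1) = 0.9177.
SE(p̂) = √[p(1−p)/n · (N−n)/(N−1)] = √[0.2500/1964 × 0.9177] = 0.01081.
E = z × SE = 1.96 × 0.01081 = 0.02118 ≈ 2.1 percentage points.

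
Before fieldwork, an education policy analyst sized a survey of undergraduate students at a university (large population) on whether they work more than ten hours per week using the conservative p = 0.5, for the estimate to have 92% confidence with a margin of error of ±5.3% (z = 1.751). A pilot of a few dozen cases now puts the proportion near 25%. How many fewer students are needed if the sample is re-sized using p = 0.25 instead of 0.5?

68

Conservative (p = 0.5): n = 1.751² × 0.25 / 0.053² ≈ 272.87 → 273.
Using p = 0.25: p(1−p) = 0.1875, so n = 1.751² × 0.1875 / 0.053² ≈ 204.65 → 205.
Reduction: 273 − 205 = 68.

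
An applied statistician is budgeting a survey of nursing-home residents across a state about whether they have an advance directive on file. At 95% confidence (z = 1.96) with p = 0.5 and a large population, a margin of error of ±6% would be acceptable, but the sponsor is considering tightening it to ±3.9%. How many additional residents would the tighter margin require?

At ±6%: n = 1.96² × 0.2500 / 0.060² ≈ 266.78 → 267.
At ±3.9%: n = 1.96² × 0.2500 / 0.039² ≈ 631.43 → 632.
Additional respondents: 632 − 267 = 365.

365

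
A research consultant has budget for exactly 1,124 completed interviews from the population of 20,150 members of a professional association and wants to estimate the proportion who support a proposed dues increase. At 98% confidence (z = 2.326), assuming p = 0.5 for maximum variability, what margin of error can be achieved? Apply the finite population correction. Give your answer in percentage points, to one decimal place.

Finite-population factor: (N−n)/(N−1) = (20150−1124)/(20150−1) = 0.9443.
SE(p̂) = √[p(1−p)/n · (N−n)/(N−1)] = √[0.2500/1124 × 0.9443] = 0.01449.
E = z × SE = 2.326 × 0.01449 = 0.03371 ≈ 3.4 percentage points.

3.4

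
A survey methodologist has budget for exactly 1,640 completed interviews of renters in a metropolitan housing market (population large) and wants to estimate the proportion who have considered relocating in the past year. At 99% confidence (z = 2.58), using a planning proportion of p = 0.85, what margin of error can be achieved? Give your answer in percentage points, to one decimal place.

SE(p̂) = √[p(1−p)/n] = √[0.1275/1640] = 0.00882.
E = z × SE = 2.58 × 0.00882 = 0.02275, or 2.3 percentage points.

2.3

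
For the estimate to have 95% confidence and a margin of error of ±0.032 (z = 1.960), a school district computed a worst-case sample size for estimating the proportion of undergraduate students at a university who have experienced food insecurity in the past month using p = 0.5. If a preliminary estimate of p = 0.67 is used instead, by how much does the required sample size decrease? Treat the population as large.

Conservative (p = 0.5): n = 1.960² × 0.25 / 0.032² ≈ 937.89 → 938.
Using p = 0.67: p(1−p) = 0.2211, so n = 1.960² × 0.2211 / 0.032² ≈ 829.47 → 830.
Reduction: 938 − 830 = 108.

108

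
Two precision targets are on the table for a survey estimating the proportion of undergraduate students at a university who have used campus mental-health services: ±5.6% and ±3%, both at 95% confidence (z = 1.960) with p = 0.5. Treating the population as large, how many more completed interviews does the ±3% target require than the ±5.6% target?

At ±5.6%: n = 1.960² × 0.2500 / 0.056² ≈ 306.25 → 307.
At ±3%: n = 1.960² × 0.2500 / 0.030² ≈ 1067.11 → 1068.
Additional respondents: 1068 − 307 = 761.

761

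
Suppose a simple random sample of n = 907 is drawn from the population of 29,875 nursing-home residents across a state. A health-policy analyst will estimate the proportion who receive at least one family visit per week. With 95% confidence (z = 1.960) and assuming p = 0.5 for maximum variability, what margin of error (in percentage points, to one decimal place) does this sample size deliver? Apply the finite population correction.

3.2

Finite-population factor: (N−n)/(N−1) = (29875−907)/(29875−1) = 0.9697.
SE(p̂) = √[p(1−p)/n · (N−n)/(N−1)] = √[0.2500/907 × 0.9697] = 0.01635.
E = z × SE = 1.960 × 0.01635 = 0.03204 ≈ 3.2 percentage points.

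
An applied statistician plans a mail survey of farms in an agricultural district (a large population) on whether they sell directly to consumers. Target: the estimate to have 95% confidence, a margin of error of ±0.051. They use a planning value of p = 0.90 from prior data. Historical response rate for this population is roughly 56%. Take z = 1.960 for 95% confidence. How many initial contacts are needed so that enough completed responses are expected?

238

Completed interviews needed: n₀ = 1.960² × 0.0900 / 0.051² ≈ 132.93 → 133.
At a 56% response rate, contacts needed = 133 / 0.56 ≈ 237.50 → 238.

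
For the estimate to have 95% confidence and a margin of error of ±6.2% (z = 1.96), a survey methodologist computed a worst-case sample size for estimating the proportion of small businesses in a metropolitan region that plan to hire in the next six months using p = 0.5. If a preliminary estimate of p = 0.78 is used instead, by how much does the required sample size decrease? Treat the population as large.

78

Conservative (p = 0.5): n = 1.96² × 0.25 / 0.062² ≈ 249.84 → 250.
Using p = 0.78: p(1−p) = 0.1716, so n = 1.96² × 0.1716 / 0.062² ≈ 171.49 → 172.
Reduction: 250 − 172 = 78.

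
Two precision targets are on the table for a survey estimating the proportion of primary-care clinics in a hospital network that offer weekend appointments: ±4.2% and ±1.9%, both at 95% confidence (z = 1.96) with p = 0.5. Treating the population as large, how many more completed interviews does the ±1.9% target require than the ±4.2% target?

At ±4.2%: n = 1.96² × 0.2500 / 0.042² ≈ 544.44 → 545.
At ±1.9%: n = 1.96² × 0.2500 / 0.019² ≈ 2660.39 → 2661.
Additional respondents: 2661 − 545 = 2116.

2116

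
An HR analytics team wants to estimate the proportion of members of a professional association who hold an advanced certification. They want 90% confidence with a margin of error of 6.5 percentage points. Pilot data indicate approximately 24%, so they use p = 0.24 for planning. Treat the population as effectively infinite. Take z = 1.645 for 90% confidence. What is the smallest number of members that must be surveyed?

117

With p = 0.24, p(1−p) = 0.1824.
n = z²·p(1−p)/E² = 1.645² × 0.1824 / 0.065² = 2.7060 × 0.1824 / 0.004225 ≈ 116.82.
Rounding up gives n = 117.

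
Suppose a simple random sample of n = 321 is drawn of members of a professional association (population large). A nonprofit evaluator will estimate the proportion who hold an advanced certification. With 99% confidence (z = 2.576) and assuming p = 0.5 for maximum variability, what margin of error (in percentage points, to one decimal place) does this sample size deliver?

7.2

SE(p̂) = √[p(1−p)/n] = √[0.2500/321] = 0.02791.
E = z × SE = 2.576 × 0.02791 = 0.07189, or 7.2 percentage points.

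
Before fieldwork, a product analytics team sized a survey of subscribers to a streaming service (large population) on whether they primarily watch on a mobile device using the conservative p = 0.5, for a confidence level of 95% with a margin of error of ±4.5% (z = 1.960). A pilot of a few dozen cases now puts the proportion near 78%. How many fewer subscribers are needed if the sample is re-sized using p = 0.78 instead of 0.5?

149

Conservative (p = 0.5): n = 1.960² × 0.25 / 0.045² ≈ 474.27 → 475.
Using p = 0.78: p(1−p) = 0.1716, so n = 1.960² × 0.1716 / 0.045² ≈ 325.54 → 326.
Reduction: 475 − 326 = 149.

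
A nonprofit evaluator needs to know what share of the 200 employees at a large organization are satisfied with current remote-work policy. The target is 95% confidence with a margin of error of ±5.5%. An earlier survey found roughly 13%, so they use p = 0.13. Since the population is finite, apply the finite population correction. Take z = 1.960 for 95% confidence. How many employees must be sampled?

84

Unadjusted: n₀ = 1.960² × 0.13 × 0.87 / 0.055² ≈ 143.63, so n₀ = 144.
Finite population correction with N = 200: n = n₀ / (1 + (n₀−1)/N) = 144 / (1 + 143/200) = 144 / 1.7150 ≈ 83.97.
Rounding up, n = 84.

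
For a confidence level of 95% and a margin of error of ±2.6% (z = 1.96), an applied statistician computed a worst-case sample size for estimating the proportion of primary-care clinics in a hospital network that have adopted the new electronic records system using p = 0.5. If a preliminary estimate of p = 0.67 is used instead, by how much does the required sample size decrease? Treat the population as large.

Conservative (p = 0.5): n = 1.96² × 0.25 / 0.026² ≈ 1420.71 → 1421.
Using p = 0.67: p(1−p) = 0.2211, so n = 1.96² × 0.2211 / 0.026² ≈ 1256.48 → 1257.
Reduction: 1421 − 1257 = 164.

164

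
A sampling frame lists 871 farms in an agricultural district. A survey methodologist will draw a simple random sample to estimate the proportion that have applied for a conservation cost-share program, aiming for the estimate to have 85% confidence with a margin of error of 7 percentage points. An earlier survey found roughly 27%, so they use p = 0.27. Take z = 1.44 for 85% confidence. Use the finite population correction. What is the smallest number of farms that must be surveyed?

77

Unadjusted: n₀ = 1.44² × 0.27 × 0.73 / 0.070² ≈ 83.41, so n₀ = 84.
Finite population correction with N = 871: n = n₀ / (1 + (n₀−1)/N) = 84 / (1 + 83/871) = 84 / 1.0953 ≈ 76.69.
Rounding up, n = 77.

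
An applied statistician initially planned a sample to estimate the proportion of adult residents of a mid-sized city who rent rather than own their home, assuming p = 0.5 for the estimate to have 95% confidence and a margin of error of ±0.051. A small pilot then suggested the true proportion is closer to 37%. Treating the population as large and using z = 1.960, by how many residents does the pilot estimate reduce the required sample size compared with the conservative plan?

25

Conservative (p = 0.5): n = 1.960² × 0.25 / 0.051² ≈ 369.24 → 370.
Using p = 0.37: p(1−p) = 0.2331, so n = 1.960² × 0.2331 / 0.051² ≈ 344.28 → 345.
Reduction: 370 − 345 = 25.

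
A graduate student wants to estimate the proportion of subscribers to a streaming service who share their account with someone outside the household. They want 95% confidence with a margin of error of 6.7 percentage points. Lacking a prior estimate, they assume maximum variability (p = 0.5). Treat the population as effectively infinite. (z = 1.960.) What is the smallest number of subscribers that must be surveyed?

214

With p = 0.5, p(1−p) = 0.25.
n = z²·p(1−p)/E² = 1.960² × 0.2500 / 0.067² = 3.8416 × 0.2500 / 0.004489 ≈ 213.95.
Rounding up gives n = 214.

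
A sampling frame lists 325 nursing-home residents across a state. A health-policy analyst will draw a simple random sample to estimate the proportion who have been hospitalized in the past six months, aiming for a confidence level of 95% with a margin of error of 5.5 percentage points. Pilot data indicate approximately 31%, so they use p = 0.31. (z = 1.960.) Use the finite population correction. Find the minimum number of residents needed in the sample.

149

Unadjusted: n₀ = 1.960² × 0.31 × 0.69 / 0.055² ≈ 271.64, so n₀ = 272.
Finite population correction with N = 325: n = n₀ / (1 + (n₀−1)/N) = 272 / (1 + 271/325) = 272 / 1.8338 ≈ 148.32.
Rounding up, n = 149.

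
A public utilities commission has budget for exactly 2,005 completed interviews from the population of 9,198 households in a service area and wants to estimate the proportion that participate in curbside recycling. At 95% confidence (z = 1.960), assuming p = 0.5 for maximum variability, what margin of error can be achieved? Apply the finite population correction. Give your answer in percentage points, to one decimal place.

Finite-population factor: (N−n)/(N−1) = (9198−2005)/(9198−1) = 0.7821.
SE(p̂) = √[p(1−p)/n · (N−n)/(N−1)] = √[0.2500/2005 × 0.7821] = 0.00988.
E = z × SE = 1.960 × 0.00988 = 0.01936 ≈ 1.9 percentage points.

1.9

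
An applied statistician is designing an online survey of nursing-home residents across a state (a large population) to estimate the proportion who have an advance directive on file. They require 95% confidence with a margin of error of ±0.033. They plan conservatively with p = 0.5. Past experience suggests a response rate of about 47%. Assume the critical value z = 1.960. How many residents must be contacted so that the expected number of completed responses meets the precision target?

Completed interviews needed: n₀ = 1.960² × 0.2500 / 0.033² ≈ 881.91 → 882.
At a 47% response rate, contacts needed = 882 / 0.47 ≈ 1876.60 → 1877.

1877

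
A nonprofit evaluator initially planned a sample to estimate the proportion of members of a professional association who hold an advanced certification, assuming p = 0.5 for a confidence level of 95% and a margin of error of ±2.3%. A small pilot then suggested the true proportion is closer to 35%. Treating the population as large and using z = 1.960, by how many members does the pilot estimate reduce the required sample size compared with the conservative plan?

Conservative (p = 0.5): n = 1.960² × 0.25 / 0.023² ≈ 1815.50 → 1816.
Using p = 0.35: p(1−p) = 0.2275, so n = 1.960² × 0.2275 / 0.023² ≈ 1652.11 → 1653.
Reduction: 1816 − 1653 = 163.

163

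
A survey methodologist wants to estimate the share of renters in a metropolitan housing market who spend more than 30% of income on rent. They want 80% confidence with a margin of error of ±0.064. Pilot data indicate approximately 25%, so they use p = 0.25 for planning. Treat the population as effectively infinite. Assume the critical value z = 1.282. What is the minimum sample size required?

76

With p = 0.25, p(1−p) = 0.1875.
n = z²·p(1−p)/E² = 1.282² × 0.1875 / 0.064² = 1.6435 × 0.1875 / 0.004096 ≈ 75.23.
Rounding up gives n = 76.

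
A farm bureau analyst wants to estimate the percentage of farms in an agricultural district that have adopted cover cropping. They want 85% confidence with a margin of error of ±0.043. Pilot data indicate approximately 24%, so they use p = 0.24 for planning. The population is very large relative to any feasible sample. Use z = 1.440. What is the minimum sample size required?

205

With p = 0.24, p(1−p) = 0.1824.
n = z²·p(1−p)/E² = 1.440² × 0.1824 / 0.043² = 2.0736 × 0.1824 / 0.001849 ≈ 204.56.
Rounding up gives n = 205.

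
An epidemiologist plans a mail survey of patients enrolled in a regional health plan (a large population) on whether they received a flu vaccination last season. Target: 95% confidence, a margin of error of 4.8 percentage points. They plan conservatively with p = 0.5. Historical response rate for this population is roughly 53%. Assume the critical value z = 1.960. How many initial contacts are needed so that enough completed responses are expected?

Completed interviews needed: n₀ = 1.960² × 0.2500 / 0.048² ≈ 416.84 → 417.
At a 53% response rate, contacts needed = 417 / 0.53 ≈ 786.79 → 787.

787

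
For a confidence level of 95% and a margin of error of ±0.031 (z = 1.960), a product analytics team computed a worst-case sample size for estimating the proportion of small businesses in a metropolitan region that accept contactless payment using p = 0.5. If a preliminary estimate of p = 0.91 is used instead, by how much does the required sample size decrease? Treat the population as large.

672

Conservative (p = 0.5): n = 1.960² × 0.25 / 0.031² ≈ 999.38 → 1000.
Using p = 0.91: p(1−p) = 0.0819, so n = 1.960² × 0.0819 / 0.031² ≈ 327.40 → 328.
Reduction: 1000 − 328 = 672.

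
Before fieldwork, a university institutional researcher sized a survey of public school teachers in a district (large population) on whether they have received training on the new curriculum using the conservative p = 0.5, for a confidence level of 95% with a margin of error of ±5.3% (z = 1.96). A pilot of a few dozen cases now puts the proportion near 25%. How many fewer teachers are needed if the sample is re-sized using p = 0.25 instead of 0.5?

85

Conservative (p = 0.5): n = 1.96² × 0.25 / 0.053² ≈ 341.90 → 342.
Using p = 0.25: p(1−p) = 0.1875, so n = 1.96² × 0.1875 / 0.053² ≈ 256.43 → 257.
Reduction: 342 − 257 = 85.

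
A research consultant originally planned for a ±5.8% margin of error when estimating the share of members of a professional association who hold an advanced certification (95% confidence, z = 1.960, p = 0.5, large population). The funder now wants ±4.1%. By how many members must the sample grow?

286

At ±5.8%: n = 1.960² × 0.2500 / 0.058² ≈ 285.49 → 286.
At ±4.1%: n = 1.960² × 0.2500 / 0.041² ≈ 571.33 → 572.
Additional respondents: 572 − 286 = 286.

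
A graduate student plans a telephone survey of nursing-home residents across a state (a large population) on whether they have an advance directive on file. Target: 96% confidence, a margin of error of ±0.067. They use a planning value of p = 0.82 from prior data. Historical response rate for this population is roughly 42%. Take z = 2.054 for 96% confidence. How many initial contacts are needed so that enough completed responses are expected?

331

Completed interviews needed: n₀ = 2.054² × 0.1476 / 0.067² ≈ 138.72 → 139.
At a 42% response rate, contacts needed = 139 / 0.42 ≈ 330.95 → 331.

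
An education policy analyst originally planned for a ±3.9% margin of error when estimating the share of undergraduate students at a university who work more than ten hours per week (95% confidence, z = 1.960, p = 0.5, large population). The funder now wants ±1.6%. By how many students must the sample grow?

3120

At ±3.9%: n = 1.960² × 0.2500 / 0.039² ≈ 631.43 → 632.
At ±1.6%: n = 1.960² × 0.2500 / 0.016² ≈ 3751.56 → 3752.
Additional respondents: 3752 − 632 = 3120.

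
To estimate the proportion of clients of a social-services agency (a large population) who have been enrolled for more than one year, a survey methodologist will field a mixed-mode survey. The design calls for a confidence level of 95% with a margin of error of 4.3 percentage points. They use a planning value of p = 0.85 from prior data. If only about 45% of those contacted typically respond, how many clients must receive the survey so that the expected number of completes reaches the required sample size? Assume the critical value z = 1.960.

589

Completed interviews needed: n₀ = 1.960² × 0.1275 / 0.043² ≈ 264.90 → 265.
At a 45% response rate, contacts needed = 265 / 0.45 ≈ 588.89 → 589.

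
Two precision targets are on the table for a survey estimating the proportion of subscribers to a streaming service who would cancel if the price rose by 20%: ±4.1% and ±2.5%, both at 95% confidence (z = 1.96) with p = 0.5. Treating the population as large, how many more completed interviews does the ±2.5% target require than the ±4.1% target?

At ±4.1%: n = 1.96² × 0.2500 / 0.041² ≈ 571.33 → 572.
At ±2.5%: n = 1.96² × 0.2500 / 0.025² ≈ 1536.64 → 1537.
Additional respondents: 1537 − 572 = 965.

965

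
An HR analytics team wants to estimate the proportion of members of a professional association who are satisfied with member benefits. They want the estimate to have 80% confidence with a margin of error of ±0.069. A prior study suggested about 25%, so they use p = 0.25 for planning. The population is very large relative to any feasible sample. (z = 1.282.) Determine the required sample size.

65

With p = 0.25, p(1−p) = 0.1875.
n = z²·p(1−p)/E² = 1.282² × 0.1875 / 0.069² = 1.6435 × 0.1875 / 0.004761 ≈ 64.73.
Rounding up gives n = 65.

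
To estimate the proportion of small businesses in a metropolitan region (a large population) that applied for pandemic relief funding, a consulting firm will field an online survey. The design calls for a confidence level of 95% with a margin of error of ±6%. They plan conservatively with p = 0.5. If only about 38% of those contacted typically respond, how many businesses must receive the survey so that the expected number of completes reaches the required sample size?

For 95% confidence, z = 1.96.
Completed interviews needed: n₀ = 1.96² × 0.2500 / 0.060² ≈ 266.78 → 267.
At a 38% response rate, contacts needed = 267 / 0.38 ≈ 702.63 → 703.

703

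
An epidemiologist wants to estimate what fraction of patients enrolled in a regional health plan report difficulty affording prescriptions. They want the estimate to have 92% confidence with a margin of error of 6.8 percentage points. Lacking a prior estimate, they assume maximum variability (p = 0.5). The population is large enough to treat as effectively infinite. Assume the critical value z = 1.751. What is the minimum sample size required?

166

With p = 0.5, p(1−p) = 0.25.
n = z²·p(1−p)/E² = 1.751² × 0.2500 / 0.068² = 3.0660 × 0.2500 / 0.004624 ≈ 165.77.
Rounding up gives n = 166.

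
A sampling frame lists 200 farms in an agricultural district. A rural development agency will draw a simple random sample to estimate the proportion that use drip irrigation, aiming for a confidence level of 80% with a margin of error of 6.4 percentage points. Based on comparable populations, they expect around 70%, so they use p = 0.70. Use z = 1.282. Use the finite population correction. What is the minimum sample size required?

Unadjusted: n₀ = 1.282² × 0.70 × 0.30 / 0.064² ≈ 84.26, so n₀ = 85.
Finite population correction with N = 200: n = n₀ / (1 + (n₀−1)/N) = 85 / (1 + 84/200) = 85 / 1.4200 ≈ 59.86.
Rounding up, n = 60.

60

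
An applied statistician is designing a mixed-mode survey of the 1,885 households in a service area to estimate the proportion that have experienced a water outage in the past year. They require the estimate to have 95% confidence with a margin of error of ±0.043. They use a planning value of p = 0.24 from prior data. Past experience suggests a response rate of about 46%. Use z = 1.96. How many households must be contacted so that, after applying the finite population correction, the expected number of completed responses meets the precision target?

Completed interviews needed (unadjusted): n₀ = 1.96² × 0.1824 / 0.043² ≈ 378.97 → 379.
FPC for N = 1,885: n = 379 / (1 + 378/1885) = 379 / 1.2005 ≈ 315.69 → 316.
At a 46% response rate, contacts needed = 316 / 0.46 ≈ 686.96 → 687.

687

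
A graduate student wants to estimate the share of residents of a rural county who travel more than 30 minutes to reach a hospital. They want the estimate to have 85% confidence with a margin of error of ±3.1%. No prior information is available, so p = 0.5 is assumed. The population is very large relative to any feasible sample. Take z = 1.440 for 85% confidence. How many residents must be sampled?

540

With p = 0.5, p(1−p) = 0.25.
n = z²·p(1−p)/E² = 1.440² × 0.2500 / 0.031² = 2.0736 × 0.2500 / 0.000961 ≈ 539.44.
Rounding up gives n = 540.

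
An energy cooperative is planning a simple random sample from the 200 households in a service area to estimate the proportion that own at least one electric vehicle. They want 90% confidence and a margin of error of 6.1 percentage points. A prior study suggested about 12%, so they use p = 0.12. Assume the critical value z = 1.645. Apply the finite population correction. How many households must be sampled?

56

Unadjusted: n₀ = 1.645² × 0.12 × 0.88 / 0.061² ≈ 76.80, so n₀ = 77.
Finite population correction with N = 200: n = n₀ / (1 + (n₀−1)/N) = 77 / (1 + 76/200) = 77 / 1.3800 ≈ 55.80.
Rounding up, n = 56.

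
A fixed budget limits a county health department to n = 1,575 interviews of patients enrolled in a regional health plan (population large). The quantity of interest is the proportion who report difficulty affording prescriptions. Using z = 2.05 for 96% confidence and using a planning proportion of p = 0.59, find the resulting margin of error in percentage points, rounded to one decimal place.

2.5

SE(p̂) = √[p(1−p)/n] = √[0.2419/1575] = 0.01239.
E = z × SE = 2.05 × 0.01239 = 0.02541, or 2.5 percentage points.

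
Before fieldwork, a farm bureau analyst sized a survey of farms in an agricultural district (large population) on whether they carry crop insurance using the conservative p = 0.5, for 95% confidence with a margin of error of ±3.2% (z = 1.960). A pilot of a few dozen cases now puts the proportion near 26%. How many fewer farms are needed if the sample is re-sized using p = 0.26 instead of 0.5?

216

Conservative (p = 0.5): n = 1.960² × 0.25 / 0.032² ≈ 937.89 → 938.
Using p = 0.26: p(1−p) = 0.1924, so n = 1.960² × 0.1924 / 0.032² ≈ 721.80 → 722.
Reduction: 938 − 722 = 216.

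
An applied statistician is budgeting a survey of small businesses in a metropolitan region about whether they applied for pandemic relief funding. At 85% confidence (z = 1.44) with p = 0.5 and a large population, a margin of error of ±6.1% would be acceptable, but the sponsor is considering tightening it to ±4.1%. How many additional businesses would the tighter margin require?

169

At ±6.1%: n = 1.44² × 0.2500 / 0.061² ≈ 139.32 → 140.
At ±4.1%: n = 1.44² × 0.2500 / 0.041² ≈ 308.39 → 309.
Additional respondents: 309 − 140 = 169.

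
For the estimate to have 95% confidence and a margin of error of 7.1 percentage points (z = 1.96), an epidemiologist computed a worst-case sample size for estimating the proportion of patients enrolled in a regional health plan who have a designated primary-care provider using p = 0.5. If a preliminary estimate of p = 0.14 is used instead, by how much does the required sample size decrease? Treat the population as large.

99

Conservative (p = 0.5): n = 1.96² × 0.25 / 0.071² ≈ 190.52 → 191.
Using p = 0.14: p(1−p) = 0.1204, so n = 1.96² × 0.1204 / 0.071² ≈ 91.75 → 92.
Reduction: 191 − 92 = 99.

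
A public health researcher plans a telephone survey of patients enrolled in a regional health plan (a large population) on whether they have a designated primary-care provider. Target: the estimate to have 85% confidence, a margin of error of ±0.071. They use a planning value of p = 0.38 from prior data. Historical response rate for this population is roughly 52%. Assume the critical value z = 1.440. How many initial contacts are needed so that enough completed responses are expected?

187

Completed interviews needed: n₀ = 1.440² × 0.2356 / 0.071² ≈ 96.91 → 97.
At a 52% response rate, contacts needed = 97 / 0.52 ≈ 186.54 → 187.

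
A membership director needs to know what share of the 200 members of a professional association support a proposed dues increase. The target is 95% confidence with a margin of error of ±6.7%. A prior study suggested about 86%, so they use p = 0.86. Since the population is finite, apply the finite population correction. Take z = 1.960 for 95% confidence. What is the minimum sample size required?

Unadjusted: n₀ = 1.960² × 0.86 × 0.14 / 0.067² ≈ 103.04, so n₀ = 104.
Finite population correction with N = 200: n = n₀ / (1 + (n₀−1)/N) = 104 / (1 + 103/200) = 104 / 1.5150 ≈ 68.65.
Rounding up, n = 69.

69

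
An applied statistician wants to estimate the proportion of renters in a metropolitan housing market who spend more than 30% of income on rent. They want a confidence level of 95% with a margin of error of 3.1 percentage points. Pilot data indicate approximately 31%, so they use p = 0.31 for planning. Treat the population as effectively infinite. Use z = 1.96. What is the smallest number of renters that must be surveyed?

856

With p = 0.31, p(1−p) = 0.2139.
n = z²·p(1−p)/E² = 1.96² × 0.2139 / 0.031² = 3.8416 × 0.2139 / 0.000961 ≈ 855.07.
Rounding up gives n = 856.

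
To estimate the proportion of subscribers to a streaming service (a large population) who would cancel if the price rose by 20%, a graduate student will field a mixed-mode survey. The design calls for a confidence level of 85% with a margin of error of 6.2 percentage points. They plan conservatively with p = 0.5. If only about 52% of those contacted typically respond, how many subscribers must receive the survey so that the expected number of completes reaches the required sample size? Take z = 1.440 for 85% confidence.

260

Completed interviews needed: n₀ = 1.440² × 0.2500 / 0.062² ≈ 134.86 → 135.
At a 52% response rate, contacts needed = 135 / 0.52 ≈ 259.62 → 260.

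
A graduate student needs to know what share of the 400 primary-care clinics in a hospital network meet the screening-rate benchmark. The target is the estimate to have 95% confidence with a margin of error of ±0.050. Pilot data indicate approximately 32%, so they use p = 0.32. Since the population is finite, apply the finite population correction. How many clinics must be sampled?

183

For 95% confidence, z = 1.96.
Unadjusted: n₀ = 1.96² × 0.32 × 0.68 / 0.050² ≈ 334.37, so n₀ = 335.
Finite population correction with N = 400: n = n₀ / (1 + (n₀−1)/N) = 335 / (1 + 334/400) = 335 / 1.8350 ≈ 182.56.
Rounding up, n = 183.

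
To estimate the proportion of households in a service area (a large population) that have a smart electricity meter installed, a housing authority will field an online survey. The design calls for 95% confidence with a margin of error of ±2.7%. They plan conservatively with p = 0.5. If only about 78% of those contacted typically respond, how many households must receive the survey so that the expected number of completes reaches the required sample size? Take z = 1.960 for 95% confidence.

1690

Completed interviews needed: n₀ = 1.960² × 0.2500 / 0.027² ≈ 1317.42 → 1318.
At a 78% response rate, contacts needed = 1318 / 0.78 ≈ 1689.74 → 1690.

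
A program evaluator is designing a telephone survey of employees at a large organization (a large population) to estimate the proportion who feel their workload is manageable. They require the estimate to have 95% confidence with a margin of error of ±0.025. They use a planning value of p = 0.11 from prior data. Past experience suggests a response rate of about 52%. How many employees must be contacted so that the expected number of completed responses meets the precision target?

1158

For 95% confidence, z = 1.960.
Completed interviews needed: n₀ = 1.960² × 0.0979 / 0.025² ≈ 601.75 → 602.
At a 52% response rate, contacts needed = 602 / 0.52 ≈ 1157.69 → 1158.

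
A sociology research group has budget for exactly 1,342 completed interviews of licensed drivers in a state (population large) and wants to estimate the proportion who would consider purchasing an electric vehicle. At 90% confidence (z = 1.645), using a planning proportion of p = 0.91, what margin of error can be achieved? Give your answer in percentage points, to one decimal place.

SE(p̂) = √[p(1−p)/n] = √[0.0819/1342] = 0.00781.
E = z × SE = 1.645 × 0.00781 = 0.01285, or 1.3 percentage points.

1.3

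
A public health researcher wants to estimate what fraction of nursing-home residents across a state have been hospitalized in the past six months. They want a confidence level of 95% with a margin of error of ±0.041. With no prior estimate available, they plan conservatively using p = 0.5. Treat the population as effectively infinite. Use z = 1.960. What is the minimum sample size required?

572

With p = 0.5, p(1−p) = 0.25.
n = z²·p(1−p)/E² = 1.960² × 0.2500 / 0.041² = 3.8416 × 0.2500 / 0.001681 ≈ 571.33.
Rounding up gives n = 572.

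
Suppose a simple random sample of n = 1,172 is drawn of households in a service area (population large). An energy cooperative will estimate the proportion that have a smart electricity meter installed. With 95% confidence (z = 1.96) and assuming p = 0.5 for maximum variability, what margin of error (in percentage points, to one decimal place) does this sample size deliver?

SE(p̂) = √[p(1−p)/n] = √[0.2500/1172] = 0.01461.
E = z × SE = 1.96 × 0.01461 = 0.02863, or 2.9 percentage points.

2.9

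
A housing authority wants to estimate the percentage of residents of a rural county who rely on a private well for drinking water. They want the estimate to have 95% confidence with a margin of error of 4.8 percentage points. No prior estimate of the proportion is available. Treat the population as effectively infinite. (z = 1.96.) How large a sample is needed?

417

With no prior estimate, use p = 0.5, giving p(1−p) = 0.25.
n = z²·p(1−p)/E² = 1.96² × 0.2500 / 0.048² = 3.8416 × 0.2500 / 0.002304 ≈ 416.84.
Rounding up gives n = 417.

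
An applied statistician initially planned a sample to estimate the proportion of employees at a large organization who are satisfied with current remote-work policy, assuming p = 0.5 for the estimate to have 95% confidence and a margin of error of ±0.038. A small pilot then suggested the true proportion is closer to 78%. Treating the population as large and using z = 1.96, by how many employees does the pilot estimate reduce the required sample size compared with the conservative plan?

209

Conservative (p = 0.5): n = 1.96² × 0.25 / 0.038² ≈ 665.10 → 666.
Using p = 0.78: p(1−p) = 0.1716, so n = 1.96² × 0.1716 / 0.038² ≈ 456.52 → 457.
Reduction: 666 − 457 = 209.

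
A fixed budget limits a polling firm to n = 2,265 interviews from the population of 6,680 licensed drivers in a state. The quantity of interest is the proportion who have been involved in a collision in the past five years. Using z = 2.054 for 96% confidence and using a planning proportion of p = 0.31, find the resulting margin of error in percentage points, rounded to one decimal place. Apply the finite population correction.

Finite-population factor: (N−n)/(N−1) = (6680−2265)/(6680−1) = 0.6610.
SE(p̂) = √[p(1−p)/n · (N−n)/(N−1)] = √[0.2139/2265 × 0.6610] = 0.00790.
E = z × SE = 2.054 × 0.00790 = 0.01623 ≈ 1.6 percentage points.

1.6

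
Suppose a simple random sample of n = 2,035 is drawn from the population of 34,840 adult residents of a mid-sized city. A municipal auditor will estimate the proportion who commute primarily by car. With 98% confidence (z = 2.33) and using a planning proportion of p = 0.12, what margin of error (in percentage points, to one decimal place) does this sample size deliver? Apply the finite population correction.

Finite-population factor: (N−n)/(N−1) = (34840−2035)/(34840−1) = 0.9416.
SE(p̂) = √[p(1−p)/n · (N−n)/(N−1)] = √[0.1056/2035 × 0.9416] = 0.00699.
E = z × SE = 2.33 × 0.00699 = 0.01629 ≈ 1.6 percentage points.

1.6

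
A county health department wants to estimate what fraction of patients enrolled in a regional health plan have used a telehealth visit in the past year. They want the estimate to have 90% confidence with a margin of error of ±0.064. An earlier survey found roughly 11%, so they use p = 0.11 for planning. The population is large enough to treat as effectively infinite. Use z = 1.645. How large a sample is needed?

65

With p = 0.11, p(1−p) = 0.0979.
n = z²·p(1−p)/E² = 1.645² × 0.0979 / 0.064² = 2.7060 × 0.0979 / 0.004096 ≈ 64.68.
Rounding up gives n = 65.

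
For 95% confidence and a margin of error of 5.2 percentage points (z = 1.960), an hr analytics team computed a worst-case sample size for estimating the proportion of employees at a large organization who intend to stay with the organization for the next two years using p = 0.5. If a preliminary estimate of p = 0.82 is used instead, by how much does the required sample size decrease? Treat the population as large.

Conservative (p = 0.5): n = 1.960² × 0.25 / 0.052² ≈ 355.18 → 356.
Using p = 0.82: p(1−p) = 0.1476, so n = 1.960² × 0.1476 / 0.052² ≈ 209.70 → 210.
Reduction: 356 − 210 = 146.

146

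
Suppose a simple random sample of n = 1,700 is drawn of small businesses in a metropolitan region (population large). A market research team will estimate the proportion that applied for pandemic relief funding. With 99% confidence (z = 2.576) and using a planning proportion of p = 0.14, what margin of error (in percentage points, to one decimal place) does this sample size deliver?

2.2

SE(p̂) = √[p(1−p)/n] = √[0.1204/1700] = 0.00842.
E = z × SE = 2.576 × 0.00842 = 0.02168, or 2.2 percentage points.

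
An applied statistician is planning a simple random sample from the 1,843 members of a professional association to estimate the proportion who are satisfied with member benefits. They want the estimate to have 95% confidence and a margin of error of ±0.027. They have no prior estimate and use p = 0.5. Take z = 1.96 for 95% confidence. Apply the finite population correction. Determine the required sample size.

Unadjusted: n₀ = 1.96² × 0.50 × 0.50 / 0.027² ≈ 1317.42, so n₀ = 1318.
Finite population correction with N = 1,843: n = n₀ / (1 + (n₀−1)/N) = 1318 / (1 + 1317/1843) = 1318 / 1.7146 ≈ 768.69.
Rounding up, n = 769.

769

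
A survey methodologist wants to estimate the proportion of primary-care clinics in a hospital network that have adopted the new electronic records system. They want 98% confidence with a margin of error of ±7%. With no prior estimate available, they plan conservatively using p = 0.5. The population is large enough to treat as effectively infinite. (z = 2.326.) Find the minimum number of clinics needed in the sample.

277

With p = 0.5, p(1−p) = 0.25.
n = z²·p(1−p)/E² = 2.326² × 0.2500 / 0.070² = 5.4103 × 0.2500 / 0.004900 ≈ 276.03.
Rounding up gives n = 277.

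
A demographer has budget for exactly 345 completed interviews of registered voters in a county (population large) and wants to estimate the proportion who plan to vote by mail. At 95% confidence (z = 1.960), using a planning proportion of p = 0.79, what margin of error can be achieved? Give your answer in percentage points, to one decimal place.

SE(p̂) = √[p(1−p)/n] = √[0.1659/345] = 0.02193.
E = z × SE = 1.960 × 0.02193 = 0.04298, or 4.3 percentage points.

4.3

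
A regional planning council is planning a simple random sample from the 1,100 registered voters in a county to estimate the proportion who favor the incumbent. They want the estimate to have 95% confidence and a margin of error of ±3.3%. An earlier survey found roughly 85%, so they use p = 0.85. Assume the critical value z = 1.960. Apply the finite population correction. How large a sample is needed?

Unadjusted: n₀ = 1.960² × 0.85 × 0.15 / 0.033² ≈ 449.77, so n₀ = 450.
Finite population correction with N = 1,100: n = n₀ / (1 + (n₀−1)/N) = 450 / (1 + 449/1100) = 450 / 1.4082 ≈ 319.56.
Rounding up, n = 320.

320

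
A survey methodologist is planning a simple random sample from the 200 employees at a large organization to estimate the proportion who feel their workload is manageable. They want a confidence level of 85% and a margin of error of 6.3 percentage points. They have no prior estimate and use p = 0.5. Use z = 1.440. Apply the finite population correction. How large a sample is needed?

Unadjusted: n₀ = 1.440² × 0.50 × 0.50 / 0.063² ≈ 130.61, so n₀ = 131.
Finite population correction with N = 200: n = n₀ / (1 + (n₀−1)/N) = 131 / (1 + 130/200) = 131 / 1.6500 ≈ 79.39.
Rounding up, n = 80.

80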